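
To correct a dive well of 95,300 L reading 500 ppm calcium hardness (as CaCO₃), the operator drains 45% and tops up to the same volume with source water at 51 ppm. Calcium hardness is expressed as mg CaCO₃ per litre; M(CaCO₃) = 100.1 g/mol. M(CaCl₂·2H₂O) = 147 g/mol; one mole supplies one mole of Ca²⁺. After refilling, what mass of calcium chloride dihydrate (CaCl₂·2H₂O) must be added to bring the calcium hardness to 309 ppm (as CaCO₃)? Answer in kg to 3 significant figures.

1.55 kg

After draining 45% and refilling: 500 × 0.55 + 51 × 0.45 = 297.95 ppm.
Deficit to target: 309 − 297.95 = 11.05 mg/L.
As CaCO₃: 11.05 mg/L × 95,300 L = 1053 g; ÷ 100.1 = 10.52 mol Ca²⁺.
Mass: 10.52 × 147 = 1546 g.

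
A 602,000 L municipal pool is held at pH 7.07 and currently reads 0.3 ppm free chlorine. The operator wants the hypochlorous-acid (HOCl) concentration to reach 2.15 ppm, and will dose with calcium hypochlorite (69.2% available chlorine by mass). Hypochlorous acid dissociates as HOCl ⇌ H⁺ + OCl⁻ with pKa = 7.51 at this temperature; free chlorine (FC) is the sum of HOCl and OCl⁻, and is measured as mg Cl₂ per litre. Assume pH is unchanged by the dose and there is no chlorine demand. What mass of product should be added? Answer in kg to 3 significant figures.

2.29 kg

[OCl⁻]/[HOCl] = 10^(pH − pKa) = 10^(7.07 − 7.51) = 0.3631; fraction as HOCl = 1/(1 + 0.3631) = 0.7336.
Free chlorine required for 2.15 ppm HOCl: 2.15 / 0.7336 = 2.931 ppm.
FC to add: 2.931 − 0.3 = 2.631 mg/L as Cl₂.
Cl₂ equivalent: 2.631 mg/L × 602,000 L = 1584 g.
Product at 69.2% available Cl: 1584 / 0.692 = 2288 g.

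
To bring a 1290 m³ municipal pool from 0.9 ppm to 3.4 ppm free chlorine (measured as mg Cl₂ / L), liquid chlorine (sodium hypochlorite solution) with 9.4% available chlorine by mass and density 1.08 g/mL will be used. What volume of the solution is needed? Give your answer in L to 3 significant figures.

Volume: 1290 m³ = 1,290,000 L.
Chlorine deficit: 3.4 − 0.9 = 2.5 ppm = 2.5 mg/L as Cl₂.
Cl₂ equivalent needed: 2.5 mg/L × 1,290,000 L = 3,225,000 mg = 3225 g.
Product at 9.4% available chlorine: 3225 / 0.094 = 34,310 g.
Volume at density 1.08 g/mL: 34,310 g ÷ 1.08 g/mL = 31,770 mL.

31.8 L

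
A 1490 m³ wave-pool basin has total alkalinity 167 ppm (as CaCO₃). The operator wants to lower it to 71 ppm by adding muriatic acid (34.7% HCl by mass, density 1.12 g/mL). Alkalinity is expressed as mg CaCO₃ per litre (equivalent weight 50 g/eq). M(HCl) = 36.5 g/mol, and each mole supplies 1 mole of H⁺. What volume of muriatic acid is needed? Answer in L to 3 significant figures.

Volume: 1490 m³ = 1,490,000 L.
Alkalinity to neutralize: (167 − 71) = 96 mg/L as CaCO₃ × 1,490,000 L = 143,000 g as CaCO₃.
Equivalents of H⁺ required: 143,000 ÷ 50 g/eq = 2861 eq = 2861 mol HCl.
Mass of HCl: 2861 × 36.5 = 104,400 g.
Mass of 34.7% solution: 104,400 / 0.347 = 300,900 g.
Volume: 300,900 g ÷ 1.12 g/mL = 268,700 mL.

269 L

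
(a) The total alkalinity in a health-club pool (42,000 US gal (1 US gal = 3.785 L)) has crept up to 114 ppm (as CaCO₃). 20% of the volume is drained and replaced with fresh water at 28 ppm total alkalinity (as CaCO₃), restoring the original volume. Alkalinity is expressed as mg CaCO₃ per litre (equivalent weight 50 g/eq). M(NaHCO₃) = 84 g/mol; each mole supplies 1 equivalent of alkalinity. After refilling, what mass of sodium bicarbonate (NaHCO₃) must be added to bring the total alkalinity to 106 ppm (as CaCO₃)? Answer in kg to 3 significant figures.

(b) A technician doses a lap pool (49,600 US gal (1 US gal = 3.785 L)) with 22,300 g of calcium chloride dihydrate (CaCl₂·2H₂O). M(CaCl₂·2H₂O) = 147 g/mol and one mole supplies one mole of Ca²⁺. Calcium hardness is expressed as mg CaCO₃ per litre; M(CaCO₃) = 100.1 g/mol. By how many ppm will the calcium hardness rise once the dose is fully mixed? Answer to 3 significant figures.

(a) 2.46 kg; (b) 80.9 ppm

(a) Volume: 42,000 US gal × 3.785 L/gal = 158,970 L.
(a) After draining 20% and refilling: 114 × 0.80 + 28 × 0.20 = 96.8 ppm.
(a) Deficit to target: 106 − 96.8 = 9.2 mg/L.
(a) As CaCO₃: 9.2 mg/L × 158,970 L = 1463 g; ÷ 50 g/eq ÷ 1 = 29.25 mol NaHCO₃.
(a) Mass: 29.25 × 84 = 2457 g.

(b) Volume: 49,600 US gal × 3.785 L/gal = 187,736 L.
(b) Moles of Ca²⁺: 22,300 g ÷ 147 g/mol = 151.7 mol.
(b) As CaCO₃: 151.7 mol × 100.1 g/mol = 15,190 g.
(b) Rise: 15,190 g / 187,736 L × 1000 = 80.89 mg/L.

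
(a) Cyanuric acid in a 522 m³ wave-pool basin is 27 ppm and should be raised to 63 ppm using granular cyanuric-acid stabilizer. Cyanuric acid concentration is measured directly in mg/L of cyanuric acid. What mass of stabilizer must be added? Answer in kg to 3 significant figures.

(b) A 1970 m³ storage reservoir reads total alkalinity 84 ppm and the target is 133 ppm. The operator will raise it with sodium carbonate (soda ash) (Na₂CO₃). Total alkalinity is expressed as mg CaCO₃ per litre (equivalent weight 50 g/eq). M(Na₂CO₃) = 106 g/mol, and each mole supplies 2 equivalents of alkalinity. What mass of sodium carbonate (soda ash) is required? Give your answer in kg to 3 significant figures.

(a) 18.8 kg; (b) 102 kg

(a) Volume: 522 m³ = 522,000 L.
(a) CYA to add: (63 − 27) = 36 mg/L × 522,000 L = 18,790 g cyanuric acid.

(b) Volume: 1970 m³ = 1,970,000 L.
(b) Alkalinity to add: (133 − 84) = 49 mg/L as CaCO₃ × 1,970,000 L = 96,530 g as CaCO₃.
(b) Equivalents: 96,530 g ÷ 50 g/eq = 1931 eq.
(b) Each mole of Na₂CO₃ supplies 2 eq, so 1931 / 2 = 965.3 mol.
(b) Mass: 965.3 mol × 106 g/mol = 102,300 g.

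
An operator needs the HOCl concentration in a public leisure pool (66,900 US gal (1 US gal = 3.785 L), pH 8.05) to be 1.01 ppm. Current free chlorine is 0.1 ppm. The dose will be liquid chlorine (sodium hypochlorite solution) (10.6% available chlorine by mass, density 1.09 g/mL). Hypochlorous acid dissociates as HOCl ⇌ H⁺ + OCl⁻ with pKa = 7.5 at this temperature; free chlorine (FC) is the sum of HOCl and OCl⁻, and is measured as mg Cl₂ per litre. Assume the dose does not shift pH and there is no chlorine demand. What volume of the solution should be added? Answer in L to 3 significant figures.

9.85 L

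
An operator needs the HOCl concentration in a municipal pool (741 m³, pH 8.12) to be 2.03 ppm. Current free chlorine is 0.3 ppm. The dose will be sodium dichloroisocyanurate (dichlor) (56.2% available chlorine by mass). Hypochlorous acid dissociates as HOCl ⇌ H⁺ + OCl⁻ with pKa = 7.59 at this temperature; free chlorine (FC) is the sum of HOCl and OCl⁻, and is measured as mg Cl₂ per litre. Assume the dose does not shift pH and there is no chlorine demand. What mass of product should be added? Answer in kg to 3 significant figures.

11.4 kg

Volume: 741 m³ = 741,000 L.
[OCl⁻]/[HOCl] = 10^(pH − pKa) = 10^(8.12 − 7.59) = 3.388; fraction as HOCl = 1/(1 + 3.388) = 0.2279.
Free chlorine required for 2.03 ppm HOCl: 2.03 / 0.2279 = 8.909 ppm.
FC to add: 8.909 − 0.3 = 8.609 mg/L as Cl₂.
Cl₂ equivalent: 8.609 mg/L × 741,000 L = 6379 g.
Product at 56.2% available Cl: 6379 / 0.562 = 11,350 g.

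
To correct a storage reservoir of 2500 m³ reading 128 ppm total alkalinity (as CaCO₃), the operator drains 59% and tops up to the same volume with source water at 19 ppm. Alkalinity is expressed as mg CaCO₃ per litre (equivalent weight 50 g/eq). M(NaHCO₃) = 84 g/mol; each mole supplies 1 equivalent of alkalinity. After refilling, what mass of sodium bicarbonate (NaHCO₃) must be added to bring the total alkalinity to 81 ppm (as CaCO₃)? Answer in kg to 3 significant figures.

Volume: 2500 m³ = 2,500,000 L.
After draining 59% and refilling: 128 × 0.41 + 19 × 0.59 = 63.69 ppm.
Deficit to target: 81 − 63.69 = 17.31 mg/L.
As CaCO₃: 17.31 mg/L × 2,500,000 L = 43,270 g; ÷ 50 g/eq ÷ 1 = 865.5 mol NaHCO₃.
Mass: 865.5 × 84 = 72,700 g.

72.7 kg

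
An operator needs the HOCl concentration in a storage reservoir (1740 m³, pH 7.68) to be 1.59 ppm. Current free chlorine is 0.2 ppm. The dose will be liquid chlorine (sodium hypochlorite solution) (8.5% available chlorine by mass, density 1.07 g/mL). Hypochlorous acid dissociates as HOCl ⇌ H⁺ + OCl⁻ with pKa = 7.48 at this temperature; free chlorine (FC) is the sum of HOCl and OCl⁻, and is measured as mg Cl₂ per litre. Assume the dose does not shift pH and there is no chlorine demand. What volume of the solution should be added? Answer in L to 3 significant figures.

Volume: 1740 m³ = 1,740,000 L.
[OCl⁻]/[HOCl] = 10^(pH − pKa) = 10^(7.68 − 7.48) = 1.585; fraction as HOCl = 1/(1 + 1.585) = 0.3869.
Free chlorine required for 1.59 ppm HOCl: 1.59 / 0.3869 = 4.11 ppm.
FC to add: 4.11 − 0.2 = 3.91 mg/L as Cl₂.
Cl₂ equivalent: 3.91 mg/L × 1,740,000 L = 6803 g.
Product at 8.5% available Cl: 6803 / 0.085 = 80,040 g.
Volume: 80,040 g ÷ 1.07 g/mL = 74,800 mL.

74.8 L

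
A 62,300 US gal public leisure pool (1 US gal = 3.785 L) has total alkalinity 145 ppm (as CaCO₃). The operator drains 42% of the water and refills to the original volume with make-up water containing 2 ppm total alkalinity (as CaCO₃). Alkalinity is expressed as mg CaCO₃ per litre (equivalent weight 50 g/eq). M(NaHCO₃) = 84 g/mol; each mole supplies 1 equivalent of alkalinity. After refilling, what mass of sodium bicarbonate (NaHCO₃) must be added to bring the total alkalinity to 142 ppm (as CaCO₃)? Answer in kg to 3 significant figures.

Volume: 62,300 US gal × 3.785 L/gal = 235,806 L.
After draining 42% and refilling: 145 × 0.58 + 2 × 0.42 = 84.94 ppm.
Deficit to target: 142 − 84.94 = 57.06 mg/L.
As CaCO₃: 57.06 mg/L × 235,806 L = 13,460 g; ÷ 50 g/eq ÷ 1 = 269.1 mol NaHCO₃.
Mass: 269.1 × 84 = 22,600 g.

22.6 kg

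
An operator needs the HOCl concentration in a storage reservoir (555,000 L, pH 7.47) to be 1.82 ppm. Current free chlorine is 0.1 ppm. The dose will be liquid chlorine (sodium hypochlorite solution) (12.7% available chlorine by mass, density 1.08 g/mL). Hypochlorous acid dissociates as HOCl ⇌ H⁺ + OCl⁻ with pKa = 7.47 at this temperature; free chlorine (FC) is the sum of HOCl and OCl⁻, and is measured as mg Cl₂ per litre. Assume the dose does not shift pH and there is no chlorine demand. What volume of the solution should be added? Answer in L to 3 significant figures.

[OCl⁻]/[HOCl] = 10^(pH − pKa) = 10^(7.47 − 7.47) = 1; fraction as HOCl = 1/(1 + 1) = 0.5.
Free chlorine required for 1.82 ppm HOCl: 1.82 / 0.5 = 3.64 ppm.
FC to add: 3.64 − 0.1 = 3.54 mg/L as Cl₂.
Cl₂ equivalent: 3.54 mg/L × 555,000 L = 1965 g.
Product at 12.7% available Cl: 1965 / 0.127 = 15,470 g.
Volume: 15,470 g ÷ 1.08 g/mL = 14,320 mL.

14.3 L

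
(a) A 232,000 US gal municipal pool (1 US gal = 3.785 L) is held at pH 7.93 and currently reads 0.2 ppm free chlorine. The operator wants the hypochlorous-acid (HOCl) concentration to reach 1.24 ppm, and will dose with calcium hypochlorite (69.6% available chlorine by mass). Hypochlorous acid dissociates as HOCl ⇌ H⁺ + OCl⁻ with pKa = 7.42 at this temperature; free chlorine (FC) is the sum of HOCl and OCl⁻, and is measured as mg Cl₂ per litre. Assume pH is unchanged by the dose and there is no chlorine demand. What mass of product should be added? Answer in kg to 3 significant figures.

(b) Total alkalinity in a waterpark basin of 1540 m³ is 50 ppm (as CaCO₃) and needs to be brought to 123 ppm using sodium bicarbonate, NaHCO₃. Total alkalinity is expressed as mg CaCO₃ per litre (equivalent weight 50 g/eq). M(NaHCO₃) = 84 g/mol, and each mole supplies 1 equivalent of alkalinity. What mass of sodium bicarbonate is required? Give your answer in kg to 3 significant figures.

(a) 6.37 kg; (b) 189 kg

(a) Volume: 232,000 US gal × 3.785 L/gal = 878,120 L.
(a) [OCl⁻]/[HOCl] = 10^(pH − pKa) = 10^(7.93 − 7.42) = 3.236; fraction as HOCl = 1/(1 + 3.236) = 0.2361.
(a) Free chlorine required for 1.24 ppm HOCl: 1.24 / 0.2361 = 5.253 ppm.
(a) FC to add: 5.253 − 0.2 = 5.053 mg/L as Cl₂.
(a) Cl₂ equivalent: 5.053 mg/L × 878,120 L = 4437 g.
(a) Product at 69.6% available Cl: 4437 / 0.696 = 6375 g.

(b) Volume: 1540 m³ = 1,540,000 L.
(b) Alkalinity to add: (123 − 50) = 73 mg/L as CaCO₃ × 1,540,000 L = 112,400 g as CaCO₃.
(b) Equivalents: 112,400 g ÷ 50 g/eq = 2248 eq.
(b) NaHCO₃ supplies 1 eq per mole → 2248 mol.
(b) Mass: 2248 mol × 84 g/mol = 188,900 g.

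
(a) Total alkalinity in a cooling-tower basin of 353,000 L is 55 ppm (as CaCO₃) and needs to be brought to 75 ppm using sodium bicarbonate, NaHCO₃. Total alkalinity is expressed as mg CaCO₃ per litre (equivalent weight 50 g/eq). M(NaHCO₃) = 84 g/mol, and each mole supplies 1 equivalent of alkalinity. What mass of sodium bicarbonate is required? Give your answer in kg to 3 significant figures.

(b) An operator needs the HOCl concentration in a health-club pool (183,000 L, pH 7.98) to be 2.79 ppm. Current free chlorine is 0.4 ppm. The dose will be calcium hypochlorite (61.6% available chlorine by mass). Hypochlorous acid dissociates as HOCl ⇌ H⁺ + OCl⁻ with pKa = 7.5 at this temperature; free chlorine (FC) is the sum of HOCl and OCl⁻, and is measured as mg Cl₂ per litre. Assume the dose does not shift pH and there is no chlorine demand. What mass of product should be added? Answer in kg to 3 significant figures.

(a) Alkalinity to add: (75 − 55) = 20 mg/L as CaCO₃ × 353,000 L = 7060 g as CaCO₃.
(a) Equivalents: 7060 g ÷ 50 g/eq = 141.2 eq.
(a) NaHCO₃ supplies 1 eq per mole → 141.2 mol.
(a) Mass: 141.2 mol × 84 g/mol = 11,860 g.

(b) [OCl⁻]/[HOCl] = 10^(pH − pKa) = 10^(7.98 − 7.5) = 3.02; fraction as HOCl = 1/(1 + 3.02) = 0.2488.
(b) Free chlorine required for 2.79 ppm HOCl: 2.79 / 0.2488 = 11.22 ppm.
(b) FC to add: 11.22 − 0.4 = 10.82 mg/L as Cl₂.
(b) Cl₂ equivalent: 10.82 mg/L × 183,000 L = 1979 g.
(b) Product at 61.6% available Cl: 1979 / 0.616 = 3213 g.

(a) 11.9 kg; (b) 3.21 kg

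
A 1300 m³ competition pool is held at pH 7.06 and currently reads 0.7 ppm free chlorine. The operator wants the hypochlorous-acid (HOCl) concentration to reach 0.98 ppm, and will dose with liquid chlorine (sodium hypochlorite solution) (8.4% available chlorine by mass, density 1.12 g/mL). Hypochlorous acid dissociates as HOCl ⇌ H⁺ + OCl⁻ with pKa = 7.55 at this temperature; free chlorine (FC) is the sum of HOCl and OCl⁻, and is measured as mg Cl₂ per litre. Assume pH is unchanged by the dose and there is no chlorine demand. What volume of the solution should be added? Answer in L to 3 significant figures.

Volume: 1300 m³ = 1,300,000 L.
[OCl⁻]/[HOCl] = 10^(pH − pKa) = 10^(7.06 − 7.55) = 0.3236; fraction as HOCl = 1/(1 + 0.3236) = 0.7555.
Free chlorine required for 0.98 ppm HOCl: 0.98 / 0.7555 = 1.297 ppm.
FC to add: 1.297 − 0.7 = 0.5971 mg/L as Cl₂.
Cl₂ equivalent: 0.5971 mg/L × 1,300,000 L = 776.3 g.
Product at 8.4% available Cl: 776.3 / 0.084 = 9241 g.
Volume: 9241 g ÷ 1.12 g/mL = 8251 mL.

8.25 L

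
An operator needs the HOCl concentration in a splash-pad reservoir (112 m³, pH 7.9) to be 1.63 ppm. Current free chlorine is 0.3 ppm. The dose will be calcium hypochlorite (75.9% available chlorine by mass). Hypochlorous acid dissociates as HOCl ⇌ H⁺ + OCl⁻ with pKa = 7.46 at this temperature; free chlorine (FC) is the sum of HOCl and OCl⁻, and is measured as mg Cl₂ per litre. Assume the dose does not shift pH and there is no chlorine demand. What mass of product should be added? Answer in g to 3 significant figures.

859 g

Volume: 112 m³ = 112,000 L.
[OCl⁻]/[HOCl] = 10^(pH − pKa) = 10^(7.9 − 7.46) = 2.754; fraction as HOCl = 1/(1 + 2.754) = 0.2664.
Free chlorine required for 1.63 ppm HOCl: 1.63 / 0.2664 = 6.119 ppm.
FC to add: 6.119 − 0.3 = 5.819 mg/L as Cl₂.
Cl₂ equivalent: 5.819 mg/L × 112,000 L = 651.8 g.
Product at 75.9% available Cl: 651.8 / 0.759 = 858.7 g.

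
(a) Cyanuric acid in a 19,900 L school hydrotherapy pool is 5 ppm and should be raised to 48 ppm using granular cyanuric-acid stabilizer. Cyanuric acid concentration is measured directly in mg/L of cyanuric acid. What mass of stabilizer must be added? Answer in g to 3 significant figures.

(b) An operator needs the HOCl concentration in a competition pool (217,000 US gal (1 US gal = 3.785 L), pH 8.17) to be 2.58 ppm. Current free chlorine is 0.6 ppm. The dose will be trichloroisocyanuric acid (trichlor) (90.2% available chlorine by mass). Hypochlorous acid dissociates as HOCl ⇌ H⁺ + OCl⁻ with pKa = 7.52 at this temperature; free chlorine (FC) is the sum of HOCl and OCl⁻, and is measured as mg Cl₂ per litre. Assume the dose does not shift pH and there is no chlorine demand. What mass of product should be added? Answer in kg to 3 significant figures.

(a) CYA to add: (48 − 5) = 43 mg/L × 19,900 L = 855.7 g cyanuric acid.

(b) Volume: 217,000 US gal × 3.785 L/gal = 821,345 L.
(b) [OCl⁻]/[HOCl] = 10^(pH − pKa) = 10^(8.17 − 7.52) = 4.467; fraction as HOCl = 1/(1 + 4.467) = 0.1829.
(b) Free chlorine required for 2.58 ppm HOCl: 2.58 / 0.1829 = 14.1 ppm.
(b) FC to add: 14.1 − 0.6 = 13.5 mg/L as Cl₂.
(b) Cl₂ equivalent: 13.5 mg/L × 821,345 L = 11,090 g.
(b) Product at 90.2% available Cl: 11,090 / 0.902 = 12,300 g.

(a) 856 g; (b) 12.3 kg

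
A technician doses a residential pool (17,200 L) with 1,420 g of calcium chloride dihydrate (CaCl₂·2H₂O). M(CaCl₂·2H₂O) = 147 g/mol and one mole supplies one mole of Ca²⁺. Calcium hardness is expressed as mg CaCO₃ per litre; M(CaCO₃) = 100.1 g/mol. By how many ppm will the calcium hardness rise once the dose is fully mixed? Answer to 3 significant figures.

Moles of Ca²⁺: 1,420 g ÷ 147 g/mol = 9.66 mol.
As CaCO₃: 9.66 mol × 100.1 g/mol = 967 g.
Rise: 967 g / 17,200 L × 1000 = 56.22 mg/L.

56.2 ppm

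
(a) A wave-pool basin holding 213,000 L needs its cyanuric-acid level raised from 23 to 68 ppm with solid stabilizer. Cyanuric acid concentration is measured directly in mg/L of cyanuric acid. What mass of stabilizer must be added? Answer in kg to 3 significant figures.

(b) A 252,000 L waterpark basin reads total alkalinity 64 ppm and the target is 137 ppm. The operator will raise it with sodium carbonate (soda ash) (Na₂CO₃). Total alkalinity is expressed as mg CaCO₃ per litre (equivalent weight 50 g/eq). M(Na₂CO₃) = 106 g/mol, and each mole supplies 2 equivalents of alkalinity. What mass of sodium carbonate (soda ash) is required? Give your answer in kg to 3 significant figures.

(a) CYA to add: (68 − 23) = 45 mg/L × 213,000 L = 9585 g cyanuric acid.

(b) Alkalinity to add: (137 − 64) = 73 mg/L as CaCO₃ × 252,000 L = 18,400 g as CaCO₃.
(b) Equivalents: 18,400 g ÷ 50 g/eq = 367.9 eq.
(b) Each mole of Na₂CO₃ supplies 2 eq, so 367.9 / 2 = 184 mol.
(b) Mass: 184 mol × 106 g/mol = 19,500 g.

(a) 9.59 kg; (b) 19.5 kg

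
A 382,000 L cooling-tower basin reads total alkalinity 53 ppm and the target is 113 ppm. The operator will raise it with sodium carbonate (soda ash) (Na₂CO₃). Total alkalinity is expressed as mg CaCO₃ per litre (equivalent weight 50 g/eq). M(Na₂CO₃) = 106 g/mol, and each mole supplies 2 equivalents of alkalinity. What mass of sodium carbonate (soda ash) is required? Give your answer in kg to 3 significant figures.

Alkalinity to add: (113 − 53) = 60 mg/L as CaCO₃ × 382,000 L = 22,920 g as CaCO₃.
Equivalents: 22,920 g ÷ 50 g/eq = 458.4 eq.
Each mole of Na₂CO₃ supplies 2 eq, so 458.4 / 2 = 229.2 mol.
Mass: 229.2 mol × 106 g/mol = 24,300 g.

24.3 kg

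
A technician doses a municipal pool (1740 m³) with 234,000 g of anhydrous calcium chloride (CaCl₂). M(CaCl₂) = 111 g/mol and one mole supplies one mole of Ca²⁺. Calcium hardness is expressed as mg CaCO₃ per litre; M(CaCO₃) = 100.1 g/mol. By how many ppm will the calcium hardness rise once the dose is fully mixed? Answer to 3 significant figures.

121 ppm

Volume: 1740 m³ = 1,740,000 L.
Moles of Ca²⁺: 234,000 g ÷ 111 g/mol = 2108 mol.
As CaCO₃: 2108 mol × 100.1 g/mol = 211,000 g.
Rise: 211,000 g / 1,740,000 L × 1000 = 121.3 mg/L.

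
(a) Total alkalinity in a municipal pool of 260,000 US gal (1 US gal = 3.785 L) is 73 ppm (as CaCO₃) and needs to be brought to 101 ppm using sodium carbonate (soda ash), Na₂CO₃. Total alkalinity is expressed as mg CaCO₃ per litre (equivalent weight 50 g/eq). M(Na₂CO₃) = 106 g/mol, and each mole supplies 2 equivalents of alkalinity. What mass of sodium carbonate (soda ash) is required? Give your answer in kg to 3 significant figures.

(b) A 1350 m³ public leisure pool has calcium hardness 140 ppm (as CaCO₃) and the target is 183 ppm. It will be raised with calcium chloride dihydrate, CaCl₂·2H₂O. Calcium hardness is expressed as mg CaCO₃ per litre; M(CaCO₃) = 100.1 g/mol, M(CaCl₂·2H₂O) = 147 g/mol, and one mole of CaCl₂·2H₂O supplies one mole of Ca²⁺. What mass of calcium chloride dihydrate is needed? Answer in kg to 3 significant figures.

(a) Volume: 260,000 US gal × 3.785 L/gal = 984,100 L.
(a) Alkalinity to add: (101 − 73) = 28 mg/L as CaCO₃ × 984,100 L = 27,550 g as CaCO₃.
(a) Equivalents: 27,550 g ÷ 50 g/eq = 551.1 eq.
(a) Each mole of Na₂CO₃ supplies 2 eq, so 551.1 / 2 = 275.5 mol.
(a) Mass: 275.5 mol × 106 g/mol = 29,210 g.

(b) Volume: 1350 m³ = 1,350,000 L.
(b) Hardness to add: (183 − 140) = 43 mg/L as CaCO₃ × 1,350,000 L = 58,050 g as CaCO₃.
(b) Moles of Ca²⁺ (1 mol Ca²⁺ ≡ 1 mol CaCO₃): 58,050 / 100.1 g/mol = 579.9 mol.
(b) Mass of CaCl₂·2H₂O: 579.9 × 147 = 85,250 g.

(a) 29.2 kg; (b) 85.2 kg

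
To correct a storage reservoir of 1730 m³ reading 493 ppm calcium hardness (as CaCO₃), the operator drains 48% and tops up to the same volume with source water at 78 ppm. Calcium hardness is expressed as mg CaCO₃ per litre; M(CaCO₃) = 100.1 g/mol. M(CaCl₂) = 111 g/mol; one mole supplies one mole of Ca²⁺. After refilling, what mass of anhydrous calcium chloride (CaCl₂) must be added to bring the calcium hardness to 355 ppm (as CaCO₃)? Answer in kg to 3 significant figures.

117 kg

Volume: 1730 m³ = 1,730,000 L.
After draining 48% and refilling: 493 × 0.52 + 78 × 0.48 = 293.8 ppm.
Deficit to target: 355 − 293.8 = 61.2 mg/L.
As CaCO₃: 61.2 mg/L × 1,730,000 L = 105,900 g; ÷ 100.1 = 1058 mol Ca²⁺.
Mass: 1058 × 111 = 117,400 g.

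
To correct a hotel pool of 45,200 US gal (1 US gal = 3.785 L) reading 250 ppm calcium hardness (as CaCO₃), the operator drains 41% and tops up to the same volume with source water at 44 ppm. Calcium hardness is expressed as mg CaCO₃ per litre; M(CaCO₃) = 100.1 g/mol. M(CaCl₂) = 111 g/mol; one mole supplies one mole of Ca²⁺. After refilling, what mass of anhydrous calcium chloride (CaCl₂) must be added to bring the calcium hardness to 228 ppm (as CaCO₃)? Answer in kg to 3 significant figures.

Volume: 45,200 US gal × 3.785 L/gal = 171,082 L.
After draining 41% and refilling: 250 × 0.59 + 44 × 0.41 = 165.54 ppm.
Deficit to target: 228 − 165.54 = 62.46 mg/L.
As CaCO₃: 62.46 mg/L × 171,082 L = 10,690 g; ÷ 100.1 = 106.8 mol Ca²⁺.
Mass: 106.8 × 111 = 11,850 g.

11.8 kg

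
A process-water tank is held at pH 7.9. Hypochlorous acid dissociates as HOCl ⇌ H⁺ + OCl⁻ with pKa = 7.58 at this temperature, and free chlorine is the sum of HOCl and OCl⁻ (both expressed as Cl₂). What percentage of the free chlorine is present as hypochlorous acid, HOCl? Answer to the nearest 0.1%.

32.4%

[OCl⁻]/[HOCl] = 10^(pH − pKa) = 10^(7.9 − 7.58) = 10^0.32 = 2.089.
Fraction as HOCl = 1 / (1 + 2.089) = 0.3237.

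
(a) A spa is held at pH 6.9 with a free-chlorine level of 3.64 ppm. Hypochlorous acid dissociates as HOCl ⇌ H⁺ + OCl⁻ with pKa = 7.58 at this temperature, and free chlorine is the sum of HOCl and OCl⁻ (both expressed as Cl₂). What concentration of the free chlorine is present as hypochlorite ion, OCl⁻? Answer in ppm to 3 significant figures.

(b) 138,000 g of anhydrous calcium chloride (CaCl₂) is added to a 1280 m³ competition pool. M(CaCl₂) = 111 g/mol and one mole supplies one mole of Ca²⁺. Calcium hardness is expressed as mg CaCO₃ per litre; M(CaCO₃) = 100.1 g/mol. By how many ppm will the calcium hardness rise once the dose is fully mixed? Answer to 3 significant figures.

(a) 0.629 ppm; (b) 97.2 ppm

(a) [OCl⁻]/[HOCl] = 10^(pH − pKa) = 10^(6.9 − 7.58) = 10^-0.68 = 0.2089.
(a) Fraction as HOCl = 1 / (1 + 0.2089) = 0.8272.
(a) OCl⁻ = (1 − 0.8272) × 3.64 ppm = 0.6291 ppm.

(b) Volume: 1280 m³ = 1,280,000 L.
(b) Moles of Ca²⁺: 138,000 g ÷ 111 g/mol = 1243 mol.
(b) As CaCO₃: 1243 mol × 100.1 g/mol = 124,400 g.
(b) Rise: 124,400 g / 1,280,000 L × 1000 = 97.23 mg/L.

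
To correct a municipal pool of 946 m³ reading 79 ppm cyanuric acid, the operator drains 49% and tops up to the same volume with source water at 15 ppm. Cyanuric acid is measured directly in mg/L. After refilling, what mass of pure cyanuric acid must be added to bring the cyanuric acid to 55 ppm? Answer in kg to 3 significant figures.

Volume: 946 m³ = 946,000 L.
After draining 49% and refilling: 79 × 0.51 + 15 × 0.49 = 47.64 ppm.
Deficit to target: 55 − 47.64 = 7.36 mg/L.
Mass: 7.36 mg/L × 946,000 L = 6963 g cyanuric acid.

6.96 kg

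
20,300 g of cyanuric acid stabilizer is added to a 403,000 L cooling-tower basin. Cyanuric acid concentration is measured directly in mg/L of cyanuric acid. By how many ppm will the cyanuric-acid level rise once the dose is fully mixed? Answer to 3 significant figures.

Rise: 20,300 g / 403,000 L × 1000 = 50.37 mg/L.

50.4 ppm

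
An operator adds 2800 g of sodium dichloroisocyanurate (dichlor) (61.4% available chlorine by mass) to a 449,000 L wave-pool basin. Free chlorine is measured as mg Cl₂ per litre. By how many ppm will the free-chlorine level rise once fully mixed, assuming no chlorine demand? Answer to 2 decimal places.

3.83 ppm

Available chlorine delivered: 2800 g × 0.614 = 1719 g as Cl₂.
Concentration rise: 1719 g / 449,000 L = 3.829 mg/L = 3.83 ppm.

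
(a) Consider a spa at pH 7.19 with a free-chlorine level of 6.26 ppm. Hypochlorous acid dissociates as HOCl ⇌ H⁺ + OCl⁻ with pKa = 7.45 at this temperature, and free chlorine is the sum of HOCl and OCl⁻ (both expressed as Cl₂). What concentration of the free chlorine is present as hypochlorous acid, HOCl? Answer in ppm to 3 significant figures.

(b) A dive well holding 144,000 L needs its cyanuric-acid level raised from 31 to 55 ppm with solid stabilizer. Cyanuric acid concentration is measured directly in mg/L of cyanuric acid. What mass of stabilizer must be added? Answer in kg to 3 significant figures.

(a) 4.04 ppm; (b) 3.46 kg

(a) [OCl⁻]/[HOCl] = 10^(pH − pKa) = 10^(7.19 − 7.45) = 10^-0.26 = 0.5495.
(a) Fraction as HOCl = 1 / (1 + 0.5495) = 0.6454.
(a) HOCl = 0.6454 × 6.26 ppm = 4.04 ppm.

(b) CYA to add: (55 − 31) = 24 mg/L × 144,000 L = 3456 g cyanuric acid.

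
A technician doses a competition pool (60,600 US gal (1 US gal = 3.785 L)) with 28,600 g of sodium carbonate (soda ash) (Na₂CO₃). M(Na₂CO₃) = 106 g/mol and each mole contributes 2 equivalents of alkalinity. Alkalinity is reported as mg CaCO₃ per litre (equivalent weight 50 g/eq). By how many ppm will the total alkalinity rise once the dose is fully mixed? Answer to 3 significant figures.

Volume: 60,600 US gal × 3.785 L/gal = 229,371 L.
Moles of Na₂CO₃: 28,600 g ÷ 106 g/mol = 269.8 mol → 539.6 eq of alkalinity.
As CaCO₃: 539.6 eq × 50 g/eq = 26,980 g.
Rise: 26,980 g / 229,371 L × 1000 = 117.6 mg/L.

118 ppm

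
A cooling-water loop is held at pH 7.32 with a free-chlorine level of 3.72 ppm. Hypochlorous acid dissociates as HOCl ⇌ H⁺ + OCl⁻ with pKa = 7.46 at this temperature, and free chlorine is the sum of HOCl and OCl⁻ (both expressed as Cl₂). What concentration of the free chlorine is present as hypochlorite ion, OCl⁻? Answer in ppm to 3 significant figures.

1.56 ppm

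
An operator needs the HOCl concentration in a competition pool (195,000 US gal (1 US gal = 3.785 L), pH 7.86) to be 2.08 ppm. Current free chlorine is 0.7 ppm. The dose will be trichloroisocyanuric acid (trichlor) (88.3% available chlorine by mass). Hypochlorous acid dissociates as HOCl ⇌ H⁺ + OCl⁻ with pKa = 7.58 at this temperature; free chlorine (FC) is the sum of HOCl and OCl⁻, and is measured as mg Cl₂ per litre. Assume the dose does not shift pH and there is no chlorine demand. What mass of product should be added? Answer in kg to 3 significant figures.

Volume: 195,000 US gal × 3.785 L/gal = 738,075 L.
[OCl⁻]/[HOCl] = 10^(pH − pKa) = 10^(7.86 − 7.58) = 1.905; fraction as HOCl = 1/(1 + 1.905) = 0.3442.
Free chlorine required for 2.08 ppm HOCl: 2.08 / 0.3442 = 6.043 ppm.
FC to add: 6.043 − 0.7 = 5.343 mg/L as Cl₂.
Cl₂ equivalent: 5.343 mg/L × 738,075 L = 3944 g.
Product at 88.3% available Cl: 3944 / 0.883 = 4466 g.

4.47 kg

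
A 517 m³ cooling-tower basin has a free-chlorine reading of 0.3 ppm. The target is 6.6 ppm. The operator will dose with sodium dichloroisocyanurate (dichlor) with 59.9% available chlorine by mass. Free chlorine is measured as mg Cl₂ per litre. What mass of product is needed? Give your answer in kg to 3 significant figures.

Volume: 517 m³ = 517,000 L.
Chlorine deficit: 6.6 − 0.3 = 6.3 ppm = 6.3 mg/L as Cl₂.
Cl₂ equivalent needed: 6.3 mg/L × 517,000 L = 3,257,000 mg = 3257 g.
Product at 59.9% available chlorine: 3257 / 0.599 = 5438 g.

5.44 kg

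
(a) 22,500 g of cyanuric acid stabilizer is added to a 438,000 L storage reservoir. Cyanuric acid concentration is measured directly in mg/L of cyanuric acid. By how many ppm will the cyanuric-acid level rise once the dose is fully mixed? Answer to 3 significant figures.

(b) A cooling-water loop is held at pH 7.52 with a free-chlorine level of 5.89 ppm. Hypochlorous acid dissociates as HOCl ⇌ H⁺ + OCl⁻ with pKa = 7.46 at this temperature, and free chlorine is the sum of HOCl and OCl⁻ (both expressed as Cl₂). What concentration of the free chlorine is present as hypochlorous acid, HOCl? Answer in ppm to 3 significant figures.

(a) 51.4 ppm; (b) 2.74 ppm

(a) Rise: 22,500 g / 438,000 L × 1000 = 51.37 mg/L.

(b) [OCl⁻]/[HOCl] = 10^(pH − pKa) = 10^(7.52 − 7.46) = 10^0.06 = 1.148.
(b) Fraction as HOCl = 1 / (1 + 1.148) = 0.4655.
(b) HOCl = 0.4655 × 5.89 ppm = 2.742 ppm.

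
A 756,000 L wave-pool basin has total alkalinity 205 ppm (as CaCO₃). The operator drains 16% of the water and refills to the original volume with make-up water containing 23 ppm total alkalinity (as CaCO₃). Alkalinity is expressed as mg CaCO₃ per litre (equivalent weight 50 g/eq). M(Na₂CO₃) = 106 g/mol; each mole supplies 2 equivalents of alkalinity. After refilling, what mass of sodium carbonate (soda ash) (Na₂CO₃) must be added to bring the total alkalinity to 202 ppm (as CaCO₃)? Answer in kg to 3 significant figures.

20.9 kg

After draining 16% and refilling: 205 × 0.84 + 23 × 0.16 = 175.88 ppm.
Deficit to target: 202 − 175.88 = 26.12 mg/L.
As CaCO₃: 26.12 mg/L × 756,000 L = 19,750 g; ÷ 50 g/eq ÷ 2 = 197.5 mol Na₂CO₃.
Mass: 197.5 × 106 = 20,930 g.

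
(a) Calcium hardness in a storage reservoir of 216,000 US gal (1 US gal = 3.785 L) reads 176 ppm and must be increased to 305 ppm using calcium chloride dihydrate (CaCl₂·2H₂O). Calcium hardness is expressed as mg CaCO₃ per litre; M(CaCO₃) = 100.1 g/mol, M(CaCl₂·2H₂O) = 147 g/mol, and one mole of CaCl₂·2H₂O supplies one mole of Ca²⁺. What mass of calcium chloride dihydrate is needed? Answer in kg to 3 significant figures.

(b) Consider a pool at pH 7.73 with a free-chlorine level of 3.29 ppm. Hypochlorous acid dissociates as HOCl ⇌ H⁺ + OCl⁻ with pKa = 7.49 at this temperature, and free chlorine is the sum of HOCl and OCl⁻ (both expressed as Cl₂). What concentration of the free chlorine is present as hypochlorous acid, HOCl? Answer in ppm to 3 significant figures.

(a) 155 kg; (b) 1.20 ppm

(a) Volume: 216,000 US gal × 3.785 L/gal = 817,560 L.
(a) Hardness to add: (305 − 176) = 129 mg/L as CaCO₃ × 817,560 L = 105,500 g as CaCO₃.
(a) Moles of Ca²⁺ (1 mol Ca²⁺ ≡ 1 mol CaCO₃): 105,500 / 100.1 g/mol = 1054 mol.
(a) Mass of CaCl₂·2H₂O: 1054 × 147 = 154,900 g.

(b) [OCl⁻]/[HOCl] = 10^(pH − pKa) = 10^(7.73 − 7.49) = 10^0.24 = 1.738.
(b) Fraction as HOCl = 1 / (1 + 1.738) = 0.3653.
(b) HOCl = 0.3653 × 3.29 ppm = 1.202 ppm.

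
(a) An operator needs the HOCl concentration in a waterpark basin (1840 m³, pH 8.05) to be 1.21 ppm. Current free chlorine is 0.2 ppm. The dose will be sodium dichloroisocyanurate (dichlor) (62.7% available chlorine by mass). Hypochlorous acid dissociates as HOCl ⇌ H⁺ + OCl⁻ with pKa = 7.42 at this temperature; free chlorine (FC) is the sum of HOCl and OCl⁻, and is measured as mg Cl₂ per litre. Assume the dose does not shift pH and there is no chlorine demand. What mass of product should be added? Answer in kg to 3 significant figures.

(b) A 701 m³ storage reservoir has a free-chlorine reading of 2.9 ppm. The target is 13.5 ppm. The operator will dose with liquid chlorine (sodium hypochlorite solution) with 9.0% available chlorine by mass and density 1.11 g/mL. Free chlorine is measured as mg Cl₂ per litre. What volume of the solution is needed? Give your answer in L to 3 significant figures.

(a) 18.1 kg; (b) 74.4 L

(a) Volume: 1840 m³ = 1,840,000 L.
(a) [OCl⁻]/[HOCl] = 10^(pH − pKa) = 10^(8.05 − 7.42) = 4.266; fraction as HOCl = 1/(1 + 4.266) = 0.1899.
(a) Free chlorine required for 1.21 ppm HOCl: 1.21 / 0.1899 = 6.372 ppm.
(a) FC to add: 6.372 − 0.2 = 6.172 mg/L as Cl₂.
(a) Cl₂ equivalent: 6.172 mg/L × 1,840,000 L = 11,360 g.
(a) Product at 62.7% available Cl: 11,360 / 0.627 = 18,110 g.

(b) Volume: 701 m³ = 701,000 L.
(b) Chlorine deficit: 13.5 − 2.9 = 10.6 ppm = 10.6 mg/L as Cl₂.
(b) Cl₂ equivalent needed: 10.6 mg/L × 701,000 L = 7,431,000 mg = 7431 g.
(b) Product at 9.0% available chlorine: 7431 / 0.09 = 82,560 g.
(b) Volume at density 1.11 g/mL: 82,560 g ÷ 1.11 g/mL = 74,380 mL.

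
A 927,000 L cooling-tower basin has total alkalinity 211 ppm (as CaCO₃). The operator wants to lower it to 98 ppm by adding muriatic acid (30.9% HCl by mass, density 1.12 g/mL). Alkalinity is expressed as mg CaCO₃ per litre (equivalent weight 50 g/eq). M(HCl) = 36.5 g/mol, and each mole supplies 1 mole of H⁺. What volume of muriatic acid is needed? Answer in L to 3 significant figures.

221 L

Alkalinity to neutralize: (211 − 98) = 113 mg/L as CaCO₃ × 927,000 L = 104,800 g as CaCO₃.
Equivalents of H⁺ required: 104,800 ÷ 50 g/eq = 2095 eq = 2095 mol HCl.
Mass of HCl: 2095 × 36.5 = 76,470 g.
Mass of 30.9% solution: 76,470 / 0.309 = 247,500 g.
Volume: 247,500 g ÷ 1.12 g/mL = 221,000 mL.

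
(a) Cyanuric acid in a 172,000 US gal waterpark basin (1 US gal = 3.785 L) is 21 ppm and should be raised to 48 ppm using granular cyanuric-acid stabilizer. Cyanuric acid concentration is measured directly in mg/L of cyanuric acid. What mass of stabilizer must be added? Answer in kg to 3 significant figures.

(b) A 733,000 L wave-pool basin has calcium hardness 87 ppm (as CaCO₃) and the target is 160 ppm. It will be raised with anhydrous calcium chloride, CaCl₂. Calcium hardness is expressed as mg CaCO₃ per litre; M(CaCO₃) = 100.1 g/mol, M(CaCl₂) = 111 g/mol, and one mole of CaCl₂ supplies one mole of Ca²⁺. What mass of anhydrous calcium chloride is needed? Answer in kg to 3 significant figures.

(a) 17.6 kg; (b) 59.3 kg

(a) Volume: 172,000 US gal × 3.785 L/gal = 651,020 L.
(a) CYA to add: (48 − 21) = 27 mg/L × 651,020 L = 17,580 g cyanuric acid.

(b) Hardness to add: (160 − 87) = 73 mg/L as CaCO₃ × 733,000 L = 53,510 g as CaCO₃.
(b) Moles of Ca²⁺ (1 mol Ca²⁺ ≡ 1 mol CaCO₃): 53,510 / 100.1 g/mol = 534.6 mol.
(b) Mass of CaCl₂: 534.6 × 111 = 59,340 g.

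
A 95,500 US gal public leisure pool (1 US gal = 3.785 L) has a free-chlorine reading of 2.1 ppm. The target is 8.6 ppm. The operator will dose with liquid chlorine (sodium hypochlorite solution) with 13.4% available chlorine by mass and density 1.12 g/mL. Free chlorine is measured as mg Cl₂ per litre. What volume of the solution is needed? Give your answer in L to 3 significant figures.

15.7 L

Volume: 95,500 US gal × 3.785 L/gal = 361,468 L.
Chlorine deficit: 8.6 − 2.1 = 6.5 ppm = 6.5 mg/L as Cl₂.
Cl₂ equivalent needed: 6.5 mg/L × 361,468 L = 2,350,000 mg = 2350 g.
Product at 13.4% available chlorine: 2350 / 0.134 = 17,530 g.
Volume at density 1.12 g/mL: 17,530 g ÷ 1.12 g/mL = 15,660 mL.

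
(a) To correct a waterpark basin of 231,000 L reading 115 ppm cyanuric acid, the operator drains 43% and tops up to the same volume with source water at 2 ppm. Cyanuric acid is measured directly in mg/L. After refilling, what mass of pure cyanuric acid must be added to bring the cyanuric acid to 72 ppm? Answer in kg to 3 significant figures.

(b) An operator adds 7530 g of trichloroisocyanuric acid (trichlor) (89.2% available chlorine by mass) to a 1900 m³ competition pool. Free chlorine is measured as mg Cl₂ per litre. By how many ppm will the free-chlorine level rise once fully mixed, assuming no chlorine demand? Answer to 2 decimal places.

(a) 1.29 kg; (b) 3.54 ppm

(a) After draining 43% and refilling: 115 × 0.57 + 2 × 0.43 = 66.41 ppm.
(a) Deficit to target: 72 − 66.41 = 5.59 mg/L.
(a) Mass: 5.59 mg/L × 231,000 L = 1291 g cyanuric acid.

(b) Volume: 1900 m³ = 1,900,000 L.
(b) Available chlorine delivered: 7530 g × 0.892 = 6717 g as Cl₂.
(b) Concentration rise: 6717 g / 1,900,000 L = 3.535 mg/L = 3.54 ppm.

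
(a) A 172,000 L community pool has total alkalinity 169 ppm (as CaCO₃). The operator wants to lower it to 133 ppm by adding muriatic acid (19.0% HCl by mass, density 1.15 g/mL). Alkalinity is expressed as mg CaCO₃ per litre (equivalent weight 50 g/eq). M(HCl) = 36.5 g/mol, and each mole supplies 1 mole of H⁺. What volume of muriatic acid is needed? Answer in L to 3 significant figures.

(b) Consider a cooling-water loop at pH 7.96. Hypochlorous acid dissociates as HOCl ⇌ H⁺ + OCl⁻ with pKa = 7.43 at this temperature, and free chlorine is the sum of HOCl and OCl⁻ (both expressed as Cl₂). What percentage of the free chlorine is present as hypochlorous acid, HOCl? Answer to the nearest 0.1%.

(a) 20.7 L; (b) 22.8%

(a) Alkalinity to neutralize: (169 − 133) = 36 mg/L as CaCO₃ × 172,000 L = 6192 g as CaCO₃.
(a) Equivalents of H⁺ required: 6192 ÷ 50 g/eq = 123.8 eq = 123.8 mol HCl.
(a) Mass of HCl: 123.8 × 36.5 = 4520 g.
(a) Mass of 19.0% solution: 4520 / 0.19 = 23,790 g.
(a) Volume: 23,790 g ÷ 1.15 g/mL = 20,690 mL.

(b) [OCl⁻]/[HOCl] = 10^(pH − pKa) = 10^(7.96 − 7.43) = 10^0.53 = 3.388.
(b) Fraction as HOCl = 1 / (1 + 3.388) = 0.2279.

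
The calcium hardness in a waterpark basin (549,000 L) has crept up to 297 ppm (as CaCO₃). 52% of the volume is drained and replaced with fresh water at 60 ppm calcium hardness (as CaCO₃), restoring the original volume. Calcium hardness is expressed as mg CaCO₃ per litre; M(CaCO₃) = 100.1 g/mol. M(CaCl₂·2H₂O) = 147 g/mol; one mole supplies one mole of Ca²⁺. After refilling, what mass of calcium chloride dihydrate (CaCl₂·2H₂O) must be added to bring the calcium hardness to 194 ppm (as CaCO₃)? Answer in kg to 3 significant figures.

After draining 52% and refilling: 297 × 0.48 + 60 × 0.52 = 173.76 ppm.
Deficit to target: 194 − 173.76 = 20.24 mg/L.
As CaCO₃: 20.24 mg/L × 549,000 L = 11,110 g; ÷ 100.1 = 111 mol Ca²⁺.
Mass: 111 × 147 = 16,320 g.

16.3 kg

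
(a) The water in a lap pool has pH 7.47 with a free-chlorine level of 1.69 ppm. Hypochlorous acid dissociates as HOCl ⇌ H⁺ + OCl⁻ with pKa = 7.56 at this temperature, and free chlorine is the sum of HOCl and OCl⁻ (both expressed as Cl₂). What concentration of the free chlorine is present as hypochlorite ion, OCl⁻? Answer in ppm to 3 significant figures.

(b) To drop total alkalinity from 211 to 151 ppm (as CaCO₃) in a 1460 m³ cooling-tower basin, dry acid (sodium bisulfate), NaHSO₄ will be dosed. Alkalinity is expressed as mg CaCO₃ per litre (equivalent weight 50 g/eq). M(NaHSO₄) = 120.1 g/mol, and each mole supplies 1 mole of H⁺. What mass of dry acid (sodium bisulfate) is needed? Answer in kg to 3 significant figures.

(a) 0.758 ppm; (b) 210 kg

(a) [OCl⁻]/[HOCl] = 10^(pH − pKa) = 10^(7.47 − 7.56) = 10^-0.09 = 0.8128.
(a) Fraction as HOCl = 1 / (1 + 0.8128) = 0.5516.
(a) OCl⁻ = (1 − 0.5516) × 1.69 ppm = 0.7578 ppm.

(b) Volume: 1460 m³ = 1,460,000 L.
(b) Alkalinity to neutralize: (211 − 151) = 60 mg/L as CaCO₃ × 1,460,000 L = 87,600 g as CaCO₃.
(b) Equivalents of H⁺ required: 87,600 ÷ 50 g/eq = 1752 eq = 1752 mol NaHSO₄.
(b) Mass of NaHSO₄: 1752 × 120.1 = 210,400 g.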